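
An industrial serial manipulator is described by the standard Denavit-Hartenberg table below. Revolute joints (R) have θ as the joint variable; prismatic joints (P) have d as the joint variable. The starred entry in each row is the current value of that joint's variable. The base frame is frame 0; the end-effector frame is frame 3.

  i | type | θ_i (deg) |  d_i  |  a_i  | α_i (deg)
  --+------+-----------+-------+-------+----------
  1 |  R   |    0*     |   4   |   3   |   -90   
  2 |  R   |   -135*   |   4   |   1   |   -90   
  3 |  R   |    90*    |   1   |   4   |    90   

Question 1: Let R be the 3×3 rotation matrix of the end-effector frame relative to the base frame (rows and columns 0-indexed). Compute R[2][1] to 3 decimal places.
0.707

End-effector y-axis (col 1 of R) = (0.7071,0.0000,0.7071)
R[2][1] = 0.7071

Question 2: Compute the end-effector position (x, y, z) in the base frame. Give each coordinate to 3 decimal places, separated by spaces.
3.000 0.000 5.414

after link 1: o_1 = (3.0000, 0.0000, 4.0000)
after link 2: o_2 = (2.2929, 4.0000, 4.7071)
after link 3: o_3 = (3.0000, 0.0000, 5.4142)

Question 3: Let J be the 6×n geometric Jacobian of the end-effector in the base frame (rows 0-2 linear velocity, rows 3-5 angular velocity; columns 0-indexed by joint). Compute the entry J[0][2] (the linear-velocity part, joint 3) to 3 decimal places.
axis z_2 = (0.7071,0.0000,0.7071); lever o_n−o_2 = (0.7071,-4.0000,0.7071)
cross product → J_v[:, 2] = (2.8284,-0.0000,-2.8284)
J_ω[:, 2] = z_2
entry J[0][2] = 2.8284

2.828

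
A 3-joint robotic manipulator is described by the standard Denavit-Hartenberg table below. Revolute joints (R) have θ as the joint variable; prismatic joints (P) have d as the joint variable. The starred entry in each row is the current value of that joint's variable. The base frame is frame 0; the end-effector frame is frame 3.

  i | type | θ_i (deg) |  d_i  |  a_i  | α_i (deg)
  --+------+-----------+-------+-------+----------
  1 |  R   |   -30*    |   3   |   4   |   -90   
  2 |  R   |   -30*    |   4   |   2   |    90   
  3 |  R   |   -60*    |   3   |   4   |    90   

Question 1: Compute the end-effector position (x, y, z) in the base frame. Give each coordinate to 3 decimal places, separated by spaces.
after link 1: o_1 = (3.4641, -2.0000, 3.0000)
after link 2: o_2 = (6.9641, 0.5981, 4.0000)
after link 3: o_3 = (5.4330, -2.5179, 7.5981)

5.433 -2.518 7.598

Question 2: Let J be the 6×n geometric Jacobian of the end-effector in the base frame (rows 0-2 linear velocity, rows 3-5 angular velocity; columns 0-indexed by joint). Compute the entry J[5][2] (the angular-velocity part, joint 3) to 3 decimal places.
axis z_2 = (-0.4330,0.2500,0.8660); lever o_n−o_2 = (-1.5311,-3.1160,3.5981)
cross product → J_v[:, 2] = (3.5981,0.2321,1.7321)
J_ω[:, 2] = z_2
entry J[5][2] = 0.8660

0.866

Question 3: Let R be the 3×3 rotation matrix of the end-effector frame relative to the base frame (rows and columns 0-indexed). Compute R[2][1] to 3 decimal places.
End-effector y-axis (col 1 of R) = (-0.4330,0.2500,0.8660)
R[2][1] = 0.8660

0.866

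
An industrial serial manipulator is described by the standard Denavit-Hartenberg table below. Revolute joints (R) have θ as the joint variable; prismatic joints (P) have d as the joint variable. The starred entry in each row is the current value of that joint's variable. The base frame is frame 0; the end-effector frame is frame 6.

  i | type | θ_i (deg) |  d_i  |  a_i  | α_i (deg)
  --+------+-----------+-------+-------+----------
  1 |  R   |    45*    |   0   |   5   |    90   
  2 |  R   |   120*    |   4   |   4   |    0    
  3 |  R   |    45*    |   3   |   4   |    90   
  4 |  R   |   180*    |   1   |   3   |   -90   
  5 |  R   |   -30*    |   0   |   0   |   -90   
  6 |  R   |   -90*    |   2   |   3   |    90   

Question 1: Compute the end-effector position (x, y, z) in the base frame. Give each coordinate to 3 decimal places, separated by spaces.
4.816 -0.841 2.757

after link 1: o_1 = (3.5355, 3.5355, 0.0000)
after link 2: o_2 = (4.9497, -0.7071, 3.4641)
after link 3: o_3 = (4.3390, -5.5605, 4.4994)
after link 4: o_4 = (6.5711, -3.3284, 4.6888)
after link 5: o_5 = (6.5711, -3.3284, 4.6888)
after link 6: o_6 = (4.8158, -0.8411, 2.7570)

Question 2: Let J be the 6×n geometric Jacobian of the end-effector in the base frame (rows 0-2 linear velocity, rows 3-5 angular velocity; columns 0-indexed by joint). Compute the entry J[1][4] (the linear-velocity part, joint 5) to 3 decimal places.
axis z_4 = (-0.7071,0.7071,0.0000); lever o_n−o_4 = (-1.7553,2.4873,-1.9319)
cross product → J_v[:, 4] = (-1.3660,-1.3660,-0.5176)
J_ω[:, 4] = z_4
entry J[1][4] = -1.3660

-1.366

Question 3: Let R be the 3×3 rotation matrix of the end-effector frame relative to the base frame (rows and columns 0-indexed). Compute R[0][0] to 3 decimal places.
-0.707

End-effector x-axis (col 0 of R) = (-0.7071,0.7071,0.0000)
R[0][0] = -0.7071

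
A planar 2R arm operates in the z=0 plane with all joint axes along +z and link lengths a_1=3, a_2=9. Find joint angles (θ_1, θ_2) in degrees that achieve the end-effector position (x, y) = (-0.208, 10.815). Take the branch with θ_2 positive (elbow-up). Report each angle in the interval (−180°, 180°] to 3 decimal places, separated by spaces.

45.007 59.991

cos θ_2 = (117.0075−3²−9²)/(2·3·9) = 0.5001; θ_2 = 59.9908° (elbow-up)
β = atan2(10.8150,-0.2080) = 91.1018°; ψ = atan2(7.7935,7.5012) = 46.0947°
θ_1 = β − ψ = 45.0071°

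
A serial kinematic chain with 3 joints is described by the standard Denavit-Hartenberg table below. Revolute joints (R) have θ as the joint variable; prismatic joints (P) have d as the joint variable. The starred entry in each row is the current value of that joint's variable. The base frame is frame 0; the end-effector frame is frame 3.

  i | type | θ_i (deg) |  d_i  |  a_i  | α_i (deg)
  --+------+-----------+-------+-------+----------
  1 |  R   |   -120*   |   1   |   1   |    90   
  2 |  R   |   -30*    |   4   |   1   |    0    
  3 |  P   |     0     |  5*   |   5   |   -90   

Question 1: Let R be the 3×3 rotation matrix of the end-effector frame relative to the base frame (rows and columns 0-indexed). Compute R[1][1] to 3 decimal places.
End-effector y-axis (col 1 of R) = (0.8660,-0.5000,-0.0000)
R[1][1] = -0.5000

-0.500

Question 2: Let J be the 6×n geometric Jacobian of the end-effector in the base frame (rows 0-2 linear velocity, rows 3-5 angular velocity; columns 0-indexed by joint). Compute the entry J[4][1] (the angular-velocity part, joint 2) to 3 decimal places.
0.500

axis z_1 = (-0.8660,0.5000,0.0000); lever o_n−o_1 = (-10.3923,-0.0000,-3.0000)
cross product → J_v[:, 1] = (-1.5000,-2.5981,5.1962)
J_ω[:, 1] = z_1
entry J[4][1] = 0.5000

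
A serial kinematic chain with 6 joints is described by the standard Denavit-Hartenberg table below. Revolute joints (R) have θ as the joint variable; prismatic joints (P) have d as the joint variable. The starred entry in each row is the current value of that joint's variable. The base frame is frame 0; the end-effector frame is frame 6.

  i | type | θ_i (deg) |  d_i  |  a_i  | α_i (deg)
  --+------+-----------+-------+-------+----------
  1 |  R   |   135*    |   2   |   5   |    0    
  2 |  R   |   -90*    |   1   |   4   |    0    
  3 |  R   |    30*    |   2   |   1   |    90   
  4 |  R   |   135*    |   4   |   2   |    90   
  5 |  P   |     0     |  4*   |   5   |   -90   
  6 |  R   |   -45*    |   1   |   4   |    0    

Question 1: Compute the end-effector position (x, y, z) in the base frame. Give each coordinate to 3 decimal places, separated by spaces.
after link 1: o_1 = (-3.5355, 3.5355, 2.0000)
after link 2: o_2 = (-0.7071, 6.3640, 3.0000)
after link 3: o_3 = (-0.4483, 7.3299, 5.0000)
after link 4: o_4 = (3.0494, 4.9286, 6.4142)
after link 5: o_5 = (2.8664, 4.2456, 12.7782)
after link 6: o_6 = (3.8323, 3.9868, 16.7782)

3.832 3.987 16.778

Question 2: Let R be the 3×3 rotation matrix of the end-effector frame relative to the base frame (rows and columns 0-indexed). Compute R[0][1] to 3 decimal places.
-0.259

End-effector y-axis (col 1 of R) = (-0.2588,-0.9659,0.0000)
R[0][1] = -0.2588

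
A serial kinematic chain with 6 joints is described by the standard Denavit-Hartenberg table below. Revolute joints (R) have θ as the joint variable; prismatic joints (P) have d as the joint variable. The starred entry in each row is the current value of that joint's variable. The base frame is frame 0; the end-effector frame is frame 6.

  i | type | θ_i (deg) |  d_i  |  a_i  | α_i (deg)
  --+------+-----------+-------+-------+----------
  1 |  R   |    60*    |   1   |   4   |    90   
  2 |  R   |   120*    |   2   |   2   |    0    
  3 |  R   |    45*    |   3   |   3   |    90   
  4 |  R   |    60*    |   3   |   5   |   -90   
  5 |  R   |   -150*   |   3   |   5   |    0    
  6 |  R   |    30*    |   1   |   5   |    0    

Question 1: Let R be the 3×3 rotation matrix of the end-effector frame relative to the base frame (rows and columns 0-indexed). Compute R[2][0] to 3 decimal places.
End-effector x-axis (col 0 of R) = (-0.1422,0.6197,0.7718)
R[2][0] = 0.7718

0.772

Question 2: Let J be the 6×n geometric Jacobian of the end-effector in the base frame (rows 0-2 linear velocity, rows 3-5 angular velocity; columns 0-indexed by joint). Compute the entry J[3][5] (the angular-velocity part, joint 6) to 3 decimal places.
axis z_5 = (0.8513,0.4744,-0.2241); lever o_n−o_5 = (0.1403,3.5732,3.6349)
cross product → J_v[:, 5] = (2.5255,-3.1258,2.9752)
J_ω[:, 5] = z_5
entry J[3][5] = 0.8513

0.851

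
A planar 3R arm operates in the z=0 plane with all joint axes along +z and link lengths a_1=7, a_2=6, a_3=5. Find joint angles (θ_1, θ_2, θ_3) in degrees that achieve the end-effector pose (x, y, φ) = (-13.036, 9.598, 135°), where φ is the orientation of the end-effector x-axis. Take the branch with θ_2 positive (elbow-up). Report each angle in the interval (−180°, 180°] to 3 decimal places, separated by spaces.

wrist centre = target − a_3·(cos φ, sin φ) = (-9.5005, 6.0625)
cos θ_2 = (127.0124−7²−6²)/(2·7·6) = 0.5001; θ_2 = 59.9903° (elbow-up)
β = atan2(6.0625,-9.5005) = 147.4571°; ψ = atan2(5.1956,10.0009) = 27.4527°
θ_1 = β − ψ = 120.0044°
θ_3 = φ − θ_1 − θ_2 = -44.9947° (wrapped to (-180°,180°])

120.004 59.990 -44.995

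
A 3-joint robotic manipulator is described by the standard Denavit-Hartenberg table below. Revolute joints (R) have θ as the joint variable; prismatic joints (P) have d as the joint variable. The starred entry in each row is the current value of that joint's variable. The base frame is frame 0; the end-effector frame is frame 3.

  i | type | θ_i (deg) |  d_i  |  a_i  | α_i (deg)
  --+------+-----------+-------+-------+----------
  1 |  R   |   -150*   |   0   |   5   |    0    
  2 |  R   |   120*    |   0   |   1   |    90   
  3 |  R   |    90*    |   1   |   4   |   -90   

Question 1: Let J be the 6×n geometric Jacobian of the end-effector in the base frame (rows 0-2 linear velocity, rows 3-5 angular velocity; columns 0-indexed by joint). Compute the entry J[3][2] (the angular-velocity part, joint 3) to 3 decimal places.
axis z_2 = (-0.5000,-0.8660,0.0000); lever o_n−o_2 = (-0.5000,-0.8660,4.0000)
cross product → J_v[:, 2] = (-3.4641,2.0000,0.0000)
J_ω[:, 2] = z_2
entry J[3][2] = -0.5000

-0.500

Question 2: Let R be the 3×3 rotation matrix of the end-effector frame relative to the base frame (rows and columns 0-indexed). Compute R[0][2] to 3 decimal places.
-0.866

End-effector z-axis (col 2 of R) = (-0.8660,0.5000,0.0000)
R[0][2] = -0.8660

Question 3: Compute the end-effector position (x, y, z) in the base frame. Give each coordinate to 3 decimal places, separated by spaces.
-3.964 -3.866 4.000

after link 1: o_1 = (-4.3301, -2.5000, 0.0000)
after link 2: o_2 = (-3.4641, -3.0000, 0.0000)
after link 3: o_3 = (-3.9641, -3.8660, 4.0000)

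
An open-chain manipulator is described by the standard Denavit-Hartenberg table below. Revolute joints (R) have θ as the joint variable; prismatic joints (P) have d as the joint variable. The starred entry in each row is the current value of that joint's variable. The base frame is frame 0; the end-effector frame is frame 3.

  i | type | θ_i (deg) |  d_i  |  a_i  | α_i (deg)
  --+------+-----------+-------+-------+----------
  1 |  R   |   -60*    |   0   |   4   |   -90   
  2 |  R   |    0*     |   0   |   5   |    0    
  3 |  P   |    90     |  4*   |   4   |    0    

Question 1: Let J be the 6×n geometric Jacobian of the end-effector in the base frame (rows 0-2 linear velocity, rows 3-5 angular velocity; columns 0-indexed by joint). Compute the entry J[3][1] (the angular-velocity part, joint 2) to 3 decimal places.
axis z_1 = (0.8660,0.5000,0.0000); lever o_n−o_1 = (5.9641,-2.3301,-4.0000)
cross product → J_v[:, 1] = (-2.0000,3.4641,-5.0000)
J_ω[:, 1] = z_1
entry J[3][1] = 0.8660

0.866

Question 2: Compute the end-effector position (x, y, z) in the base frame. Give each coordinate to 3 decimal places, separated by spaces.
7.964 -5.794 -4.000

after link 1: o_1 = (2.0000, -3.4641, 0.0000)
after link 2: o_2 = (4.5000, -7.7942, 0.0000)
after link 3: o_3 = (7.9641, -5.7942, -4.0000)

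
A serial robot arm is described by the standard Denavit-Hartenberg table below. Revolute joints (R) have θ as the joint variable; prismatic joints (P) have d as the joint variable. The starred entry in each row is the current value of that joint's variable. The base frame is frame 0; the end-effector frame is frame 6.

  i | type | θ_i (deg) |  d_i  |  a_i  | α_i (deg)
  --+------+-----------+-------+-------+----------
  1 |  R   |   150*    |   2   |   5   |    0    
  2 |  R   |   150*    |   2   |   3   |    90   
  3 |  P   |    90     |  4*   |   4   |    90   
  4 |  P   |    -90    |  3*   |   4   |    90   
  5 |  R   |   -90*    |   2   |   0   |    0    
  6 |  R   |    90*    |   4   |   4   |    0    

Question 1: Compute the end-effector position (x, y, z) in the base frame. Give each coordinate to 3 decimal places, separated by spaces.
2.134 -0.696 2.000

after link 1: o_1 = (-4.3301, 2.5000, 2.0000)
after link 2: o_2 = (-2.8301, -0.0981, 4.0000)
after link 3: o_3 = (-6.2942, -2.0981, 8.0000)
after link 4: o_4 = (-1.3301, -2.6962, 8.0000)
after link 5: o_5 = (-1.3301, -2.6962, 6.0000)
after link 6: o_6 = (2.1340, -0.6962, 2.0000)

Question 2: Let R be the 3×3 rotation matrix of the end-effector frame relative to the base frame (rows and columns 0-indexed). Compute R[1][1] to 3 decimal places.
End-effector y-axis (col 1 of R) = (0.5000,-0.8660,0.0000)
R[1][1] = -0.8660

-0.866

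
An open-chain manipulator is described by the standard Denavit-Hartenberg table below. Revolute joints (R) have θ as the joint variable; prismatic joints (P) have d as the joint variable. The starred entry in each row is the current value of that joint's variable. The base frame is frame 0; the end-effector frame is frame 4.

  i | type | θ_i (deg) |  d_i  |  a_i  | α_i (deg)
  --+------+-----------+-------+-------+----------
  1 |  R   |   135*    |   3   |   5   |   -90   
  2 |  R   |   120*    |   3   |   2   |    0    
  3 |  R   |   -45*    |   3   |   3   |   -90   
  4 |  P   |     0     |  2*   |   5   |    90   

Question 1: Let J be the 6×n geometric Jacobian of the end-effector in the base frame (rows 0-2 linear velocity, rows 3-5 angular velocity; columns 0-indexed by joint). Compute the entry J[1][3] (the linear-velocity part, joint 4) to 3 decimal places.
-0.683

prismatic axis z_3 = (0.6830,-0.6830,-0.2588)
J_v[:, 3] = z_3; J_ω[:, 3] = (0,0,0)
entry J[1][3] = -0.6830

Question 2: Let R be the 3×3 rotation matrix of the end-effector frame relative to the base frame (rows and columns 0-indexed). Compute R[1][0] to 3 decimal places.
End-effector x-axis (col 0 of R) = (-0.1830,0.1830,-0.9659)
R[1][0] = 0.1830

0.183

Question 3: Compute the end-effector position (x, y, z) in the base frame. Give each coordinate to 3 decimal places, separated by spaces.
-7.169 -1.316 -6.977

after link 1: o_1 = (-3.5355, 3.5355, 3.0000)
after link 2: o_2 = (-4.9497, 0.7071, 1.2679)
after link 3: o_3 = (-7.6201, -0.8652, -1.6298)
after link 4: o_4 = (-7.1691, -1.3161, -6.9771)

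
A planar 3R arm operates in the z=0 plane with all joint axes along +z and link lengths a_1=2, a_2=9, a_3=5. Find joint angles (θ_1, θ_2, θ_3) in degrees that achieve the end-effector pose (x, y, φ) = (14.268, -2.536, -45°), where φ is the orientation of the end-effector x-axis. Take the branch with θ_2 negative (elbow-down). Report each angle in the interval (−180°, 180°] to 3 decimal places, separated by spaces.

29.976 -29.975 -45.002

wrist centre = target − a_3·(cos φ, sin φ) = (10.7325, 0.9995)
cos θ_2 = (116.1849−2²−9²)/(2·2·9) = 0.8662; θ_2 = -29.9746° (elbow-down)
β = atan2(0.9995,10.7325) = 5.3207°; ψ = atan2(-4.4965,9.7962) = -24.6555°
θ_1 = β − ψ = 29.9762°
θ_3 = φ − θ_1 − θ_2 = -45.0016° (wrapped to (-180°,180°])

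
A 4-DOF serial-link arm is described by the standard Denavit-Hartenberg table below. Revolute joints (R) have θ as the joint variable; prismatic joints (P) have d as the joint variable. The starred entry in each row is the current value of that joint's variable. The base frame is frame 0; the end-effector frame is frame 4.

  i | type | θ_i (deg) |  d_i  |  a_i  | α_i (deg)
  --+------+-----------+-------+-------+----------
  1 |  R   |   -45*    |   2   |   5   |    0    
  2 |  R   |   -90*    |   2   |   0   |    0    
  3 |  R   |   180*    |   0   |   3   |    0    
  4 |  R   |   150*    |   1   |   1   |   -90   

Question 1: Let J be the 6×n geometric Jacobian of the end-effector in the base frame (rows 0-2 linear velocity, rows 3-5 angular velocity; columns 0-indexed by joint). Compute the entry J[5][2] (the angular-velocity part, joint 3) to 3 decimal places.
axis z_2 = (0.0000,0.0000,1.0000); lever o_n−o_2 = (1.1554,1.8625,1.0000)
cross product → J_v[:, 2] = (-1.8625,1.1554,0.0000)
J_ω[:, 2] = z_2
entry J[5][2] = 1.0000

1.000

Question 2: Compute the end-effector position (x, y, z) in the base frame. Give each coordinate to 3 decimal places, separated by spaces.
after link 1: o_1 = (3.5355, -3.5355, 2.0000)
after link 2: o_2 = (3.5355, -3.5355, 4.0000)
after link 3: o_3 = (5.6569, -1.4142, 4.0000)
after link 4: o_4 = (4.6909, -1.6730, 5.0000)

4.691 -1.673 5.000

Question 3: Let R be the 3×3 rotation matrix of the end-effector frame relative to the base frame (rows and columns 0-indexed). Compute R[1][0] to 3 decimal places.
End-effector x-axis (col 0 of R) = (-0.9659,-0.2588,0.0000)
R[1][0] = -0.2588

-0.259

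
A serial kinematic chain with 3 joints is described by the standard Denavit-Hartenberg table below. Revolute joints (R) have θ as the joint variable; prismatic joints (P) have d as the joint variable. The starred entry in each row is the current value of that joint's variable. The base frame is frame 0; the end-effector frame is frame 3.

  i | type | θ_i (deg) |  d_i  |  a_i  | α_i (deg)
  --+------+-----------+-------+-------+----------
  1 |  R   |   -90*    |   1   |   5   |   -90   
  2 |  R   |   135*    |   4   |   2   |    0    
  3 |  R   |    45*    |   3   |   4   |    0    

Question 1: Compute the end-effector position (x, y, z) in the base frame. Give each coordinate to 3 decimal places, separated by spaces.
7.000 0.414 -0.414

after link 1: o_1 = (0.0000, -5.0000, 1.0000)
after link 2: o_2 = (4.0000, -3.5858, -0.4142)
after link 3: o_3 = (7.0000, 0.4142, -0.4142)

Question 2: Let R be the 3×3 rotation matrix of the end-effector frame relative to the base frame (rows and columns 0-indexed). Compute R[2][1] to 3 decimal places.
1.000

End-effector y-axis (col 1 of R) = (-0.0000,0.0000,1.0000)
R[2][1] = 1.0000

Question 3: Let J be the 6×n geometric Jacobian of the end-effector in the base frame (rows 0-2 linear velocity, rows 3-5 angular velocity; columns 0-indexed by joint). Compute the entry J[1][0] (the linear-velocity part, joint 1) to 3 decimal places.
axis z_0 = ẑ; lever o_n−o_0 = (7.0000,0.4142,-0.4142)
cross product → J_v[:, 0] = (-0.4142,7.0000,0.0000)
J_ω[:, 0] = z_0
entry J[1][0] = 7.0000

7.000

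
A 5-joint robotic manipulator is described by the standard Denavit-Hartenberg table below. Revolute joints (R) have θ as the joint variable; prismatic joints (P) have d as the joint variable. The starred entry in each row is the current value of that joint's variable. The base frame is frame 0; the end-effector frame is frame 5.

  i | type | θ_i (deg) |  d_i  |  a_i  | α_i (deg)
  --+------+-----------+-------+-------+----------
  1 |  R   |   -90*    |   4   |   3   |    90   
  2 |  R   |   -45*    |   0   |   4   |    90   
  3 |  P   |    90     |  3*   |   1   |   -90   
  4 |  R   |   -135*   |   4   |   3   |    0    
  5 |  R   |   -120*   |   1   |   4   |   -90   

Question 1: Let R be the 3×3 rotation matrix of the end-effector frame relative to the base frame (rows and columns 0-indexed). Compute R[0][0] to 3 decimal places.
0.259

End-effector x-axis (col 0 of R) = (0.2588,-0.6830,0.6830)
R[0][0] = 0.2588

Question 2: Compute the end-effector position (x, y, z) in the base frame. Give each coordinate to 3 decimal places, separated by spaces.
2.157 -1.404 3.818

after link 1: o_1 = (0.0000, -3.0000, 4.0000)
after link 2: o_2 = (0.0000, -5.8284, 1.1716)
after link 3: o_3 = (-1.0000, -3.7071, -0.9497)
after link 4: o_4 = (1.1213, 0.6213, 0.3787)
after link 5: o_5 = (2.1566, -1.4036, 3.8178)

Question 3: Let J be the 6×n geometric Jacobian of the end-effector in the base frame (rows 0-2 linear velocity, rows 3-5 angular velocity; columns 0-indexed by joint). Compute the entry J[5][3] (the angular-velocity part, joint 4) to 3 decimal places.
axis z_3 = (-0.0000,0.7071,0.7071); lever o_n−o_3 = (3.1566,2.3035,4.7676)
cross product → J_v[:, 3] = (1.7424,2.2321,-2.2321)
J_ω[:, 3] = z_3
entry J[5][3] = 0.7071

0.707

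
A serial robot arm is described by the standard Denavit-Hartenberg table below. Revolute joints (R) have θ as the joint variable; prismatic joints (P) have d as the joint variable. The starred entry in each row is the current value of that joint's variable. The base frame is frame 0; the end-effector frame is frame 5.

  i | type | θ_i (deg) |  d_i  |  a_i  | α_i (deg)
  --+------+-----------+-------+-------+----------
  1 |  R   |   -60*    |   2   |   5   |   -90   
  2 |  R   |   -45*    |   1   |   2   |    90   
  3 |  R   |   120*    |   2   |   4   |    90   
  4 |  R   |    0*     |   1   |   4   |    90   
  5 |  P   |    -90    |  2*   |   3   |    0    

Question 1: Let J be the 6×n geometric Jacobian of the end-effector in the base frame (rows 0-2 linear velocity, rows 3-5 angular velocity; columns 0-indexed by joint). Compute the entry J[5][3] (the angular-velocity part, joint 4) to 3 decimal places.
0.612

axis z_3 = (0.7392,-0.2803,0.6124); lever o_n−o_3 = (1.5216,2.2927,-4.0532)
cross product → J_v[:, 3] = (-0.2678,3.9279,2.1213)
J_ω[:, 3] = z_3
entry J[5][3] = 0.6124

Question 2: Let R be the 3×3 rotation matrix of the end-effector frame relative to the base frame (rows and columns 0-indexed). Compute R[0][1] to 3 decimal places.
End-effector y-axis (col 1 of R) = (0.5732,0.7392,-0.3536)
R[0][1] = 0.5732

0.573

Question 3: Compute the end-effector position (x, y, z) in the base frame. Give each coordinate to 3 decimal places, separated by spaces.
after link 1: o_1 = (2.5000, -4.3301, 2.0000)
after link 2: o_2 = (4.0731, -5.0549, 3.4142)
after link 3: o_3 = (5.6589, -0.8733, 3.4142)
after link 4: o_4 = (8.6910, 1.8031, 2.6124)
after link 5: o_5 = (7.1805, 1.4194, -0.6390)

7.181 1.419 -0.639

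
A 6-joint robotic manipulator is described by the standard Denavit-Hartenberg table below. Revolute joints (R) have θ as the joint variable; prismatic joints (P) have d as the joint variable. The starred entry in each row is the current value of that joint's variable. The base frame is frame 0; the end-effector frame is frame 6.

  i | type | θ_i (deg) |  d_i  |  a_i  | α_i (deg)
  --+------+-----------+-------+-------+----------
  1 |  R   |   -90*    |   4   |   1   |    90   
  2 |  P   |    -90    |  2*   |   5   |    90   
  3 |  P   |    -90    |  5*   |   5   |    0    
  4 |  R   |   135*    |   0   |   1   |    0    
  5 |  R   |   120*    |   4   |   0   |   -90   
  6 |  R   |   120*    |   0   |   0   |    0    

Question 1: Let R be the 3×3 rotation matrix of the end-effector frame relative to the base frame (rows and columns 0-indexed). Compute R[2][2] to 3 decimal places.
0.259

End-effector z-axis (col 2 of R) = (0.9659,0.0000,0.2588)
R[2][2] = 0.2588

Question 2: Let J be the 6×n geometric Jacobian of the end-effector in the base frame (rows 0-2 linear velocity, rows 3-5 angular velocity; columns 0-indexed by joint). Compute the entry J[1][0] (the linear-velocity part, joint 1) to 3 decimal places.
axis z_0 = ẑ; lever o_n−o_0 = (2.2929,8.0000,-1.7071)
cross product → J_v[:, 0] = (-8.0000,2.2929,0.0000)
J_ω[:, 0] = z_0
entry J[1][0] = 2.2929

2.293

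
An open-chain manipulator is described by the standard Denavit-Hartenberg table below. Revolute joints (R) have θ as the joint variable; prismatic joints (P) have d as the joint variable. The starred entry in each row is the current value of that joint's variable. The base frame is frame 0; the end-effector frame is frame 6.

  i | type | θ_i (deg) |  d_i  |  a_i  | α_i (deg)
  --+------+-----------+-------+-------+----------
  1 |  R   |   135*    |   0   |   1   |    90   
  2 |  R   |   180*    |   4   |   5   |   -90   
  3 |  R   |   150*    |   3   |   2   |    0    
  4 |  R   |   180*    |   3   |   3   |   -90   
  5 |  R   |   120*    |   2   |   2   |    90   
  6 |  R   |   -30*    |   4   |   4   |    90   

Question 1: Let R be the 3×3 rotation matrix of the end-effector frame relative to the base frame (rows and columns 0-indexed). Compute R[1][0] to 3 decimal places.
0.595

End-effector x-axis (col 0 of R) = (-0.2888,0.5950,0.7500)
R[1][0] = 0.5950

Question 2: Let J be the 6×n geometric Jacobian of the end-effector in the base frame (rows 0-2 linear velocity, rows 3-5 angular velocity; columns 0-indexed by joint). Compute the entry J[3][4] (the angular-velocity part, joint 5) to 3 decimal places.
axis z_4 = (-0.2588,-0.9659,-0.0000); lever o_n−o_4 = (0.7071,-0.1895,6.7321)
cross product → J_v[:, 4] = (-6.5027,1.7424,0.7321)
J_ω[:, 4] = z_4
entry J[3][4] = -0.2588

-0.259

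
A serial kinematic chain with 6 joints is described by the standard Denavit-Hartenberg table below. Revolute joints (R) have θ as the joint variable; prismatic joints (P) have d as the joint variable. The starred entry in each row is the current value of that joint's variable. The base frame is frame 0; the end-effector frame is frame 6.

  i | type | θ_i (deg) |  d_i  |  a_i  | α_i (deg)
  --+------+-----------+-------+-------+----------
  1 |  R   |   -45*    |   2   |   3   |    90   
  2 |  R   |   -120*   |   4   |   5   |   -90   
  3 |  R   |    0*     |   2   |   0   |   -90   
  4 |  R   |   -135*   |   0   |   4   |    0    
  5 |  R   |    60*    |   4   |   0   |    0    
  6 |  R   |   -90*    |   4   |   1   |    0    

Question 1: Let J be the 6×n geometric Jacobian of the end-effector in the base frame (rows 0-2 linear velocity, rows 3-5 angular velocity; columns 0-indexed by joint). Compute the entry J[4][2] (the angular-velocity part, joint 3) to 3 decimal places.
axis z_2 = (0.6124,-0.6124,-0.5000); lever o_n−o_2 = (10.1136,1.2001,0.7424)
cross product → J_v[:, 2] = (0.1454,-5.5114,6.9282)
J_ω[:, 2] = z_2
entry J[4][2] = -0.6124

-0.612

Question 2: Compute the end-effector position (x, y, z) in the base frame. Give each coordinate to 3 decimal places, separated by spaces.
after link 1: o_1 = (2.1213, -2.1213, 2.0000)
after link 2: o_2 = (-2.4749, -3.1820, -2.3301)
after link 3: o_3 = (-1.2501, -4.4067, -3.3301)
after link 4: o_4 = (1.4819, -7.1388, -2.2949)
after link 5: o_5 = (4.3103, -4.3103, -2.2949)
after link 6: o_6 = (7.6388, -1.9819, -1.5877)

7.639 -1.982 -1.588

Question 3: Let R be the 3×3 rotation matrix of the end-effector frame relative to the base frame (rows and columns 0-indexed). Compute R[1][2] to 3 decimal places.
End-effector z-axis (col 2 of R) = (0.7071,0.7071,-0.0000)
R[1][2] = 0.7071

0.707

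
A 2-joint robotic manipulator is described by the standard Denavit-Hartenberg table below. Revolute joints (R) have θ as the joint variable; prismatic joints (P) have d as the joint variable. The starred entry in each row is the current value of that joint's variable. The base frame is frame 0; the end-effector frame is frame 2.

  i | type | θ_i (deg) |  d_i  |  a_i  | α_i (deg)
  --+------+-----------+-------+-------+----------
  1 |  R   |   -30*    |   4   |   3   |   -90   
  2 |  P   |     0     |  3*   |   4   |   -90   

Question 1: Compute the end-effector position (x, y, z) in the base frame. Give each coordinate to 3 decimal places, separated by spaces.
7.562 -0.902 4.000

after link 1: o_1 = (2.5981, -1.5000, 4.0000)
after link 2: o_2 = (7.5622, -0.9019, 4.0000)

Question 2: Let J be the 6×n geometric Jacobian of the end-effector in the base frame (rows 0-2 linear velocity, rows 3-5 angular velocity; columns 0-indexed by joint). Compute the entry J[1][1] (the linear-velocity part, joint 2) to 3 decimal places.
prismatic axis z_1 = (0.5000,0.8660,0.0000)
J_v[:, 1] = z_1; J_ω[:, 1] = (0,0,0)
entry J[1][1] = 0.8660

0.866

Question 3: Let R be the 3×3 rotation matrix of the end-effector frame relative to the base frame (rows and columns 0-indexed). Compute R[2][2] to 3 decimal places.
-1.000

End-effector z-axis (col 2 of R) = (0.0000,0.0000,-1.0000)
R[2][2] = -1.0000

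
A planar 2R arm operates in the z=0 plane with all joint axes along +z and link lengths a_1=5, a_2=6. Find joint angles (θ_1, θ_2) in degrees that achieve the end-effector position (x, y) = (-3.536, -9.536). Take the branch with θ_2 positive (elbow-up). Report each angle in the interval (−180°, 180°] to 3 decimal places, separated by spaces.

cos θ_2 = (103.4386−5²−6²)/(2·5·6) = 0.7073; θ_2 = 44.9835° (elbow-up)
β = atan2(-9.5360,-3.5360) = -110.3451°; ψ = atan2(4.2414,9.2439) = 24.6474°
θ_1 = β − ψ = -134.9924°

-134.992 44.984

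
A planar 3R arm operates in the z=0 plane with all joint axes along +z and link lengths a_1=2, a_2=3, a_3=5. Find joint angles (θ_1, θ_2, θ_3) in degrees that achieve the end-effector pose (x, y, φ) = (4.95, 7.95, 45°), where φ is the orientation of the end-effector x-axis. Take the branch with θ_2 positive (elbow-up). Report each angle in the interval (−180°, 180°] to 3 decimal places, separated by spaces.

wrist centre = target − a_3·(cos φ, sin φ) = (1.4145, 4.4145)
cos θ_2 = (21.4882−2²−3²)/(2·2·3) = 0.7074; θ_2 = 44.9801° (elbow-up)
β = atan2(4.4145,1.4145) = 72.2337°; ψ = atan2(2.1206,4.1221) = 27.2235°
θ_1 = β − ψ = 45.0102°
θ_3 = φ − θ_1 − θ_2 = -44.9904° (wrapped to (-180°,180°])

45.010 44.980 -44.990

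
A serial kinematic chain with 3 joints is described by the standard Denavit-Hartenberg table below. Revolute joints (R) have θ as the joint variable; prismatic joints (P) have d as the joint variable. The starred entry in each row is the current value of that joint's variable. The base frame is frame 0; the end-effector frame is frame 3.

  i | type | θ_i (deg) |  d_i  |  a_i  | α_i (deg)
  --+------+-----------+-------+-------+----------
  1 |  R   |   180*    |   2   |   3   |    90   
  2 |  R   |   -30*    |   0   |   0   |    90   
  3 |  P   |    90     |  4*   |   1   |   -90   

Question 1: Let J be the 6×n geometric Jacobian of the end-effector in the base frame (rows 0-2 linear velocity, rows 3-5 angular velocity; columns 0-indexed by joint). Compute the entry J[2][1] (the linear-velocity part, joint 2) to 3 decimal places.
-2.000

axis z_1 = (0.0000,1.0000,0.0000); lever o_n−o_1 = (2.0000,1.0000,-3.4641)
cross product → J_v[:, 1] = (-3.4641,0.0000,-2.0000)
J_ω[:, 1] = z_1
entry J[2][1] = -2.0000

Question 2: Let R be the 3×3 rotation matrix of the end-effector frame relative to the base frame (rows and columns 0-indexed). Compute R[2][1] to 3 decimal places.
End-effector y-axis (col 1 of R) = (-0.5000,-0.0000,0.8660)
R[2][1] = 0.8660

0.866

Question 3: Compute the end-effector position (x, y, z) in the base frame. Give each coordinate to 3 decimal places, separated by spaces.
after link 1: o_1 = (-3.0000, 0.0000, 2.0000)
after link 2: o_2 = (-3.0000, 0.0000, 2.0000)
after link 3: o_3 = (-1.0000, 1.0000, -1.4641)

-1.000 1.000 -1.464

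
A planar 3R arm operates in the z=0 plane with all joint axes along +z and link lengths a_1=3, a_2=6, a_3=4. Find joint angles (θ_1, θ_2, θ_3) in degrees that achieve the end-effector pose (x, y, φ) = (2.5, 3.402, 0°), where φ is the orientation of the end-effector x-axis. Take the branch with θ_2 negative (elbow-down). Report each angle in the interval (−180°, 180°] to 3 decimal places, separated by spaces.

wrist centre = target − a_3·(cos φ, sin φ) = (-1.5000, 3.4020)
cos θ_2 = (13.8236−3²−6²)/(2·3·6) = -0.8660; θ_2 = -149.9983° (elbow-down)
β = atan2(3.4020,-1.5000) = 113.7935°; ψ = atan2(-3.0001,-2.1961) = -126.2036°
θ_1 = β − ψ = 239.9971°
θ_3 = φ − θ_1 − θ_2 = -89.9987° (wrapped to (-180°,180°])

-120.003 -149.998 -89.999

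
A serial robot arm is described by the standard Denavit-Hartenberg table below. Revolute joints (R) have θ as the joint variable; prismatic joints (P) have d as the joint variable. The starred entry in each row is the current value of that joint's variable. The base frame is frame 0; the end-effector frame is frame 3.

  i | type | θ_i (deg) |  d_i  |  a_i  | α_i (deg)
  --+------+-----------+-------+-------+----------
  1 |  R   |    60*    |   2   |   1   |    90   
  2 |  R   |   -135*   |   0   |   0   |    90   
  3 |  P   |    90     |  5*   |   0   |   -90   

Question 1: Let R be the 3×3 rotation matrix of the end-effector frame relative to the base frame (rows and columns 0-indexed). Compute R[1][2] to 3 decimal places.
End-effector z-axis (col 2 of R) = (0.3536,0.6124,0.7071)
R[1][2] = 0.6124

0.612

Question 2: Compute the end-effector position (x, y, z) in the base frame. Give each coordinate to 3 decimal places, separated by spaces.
-1.268 -2.196 5.536

after link 1: o_1 = (0.5000, 0.8660, 2.0000)
after link 2: o_2 = (0.5000, 0.8660, 2.0000)
after link 3: o_3 = (-1.2678, -2.1958, 5.5355)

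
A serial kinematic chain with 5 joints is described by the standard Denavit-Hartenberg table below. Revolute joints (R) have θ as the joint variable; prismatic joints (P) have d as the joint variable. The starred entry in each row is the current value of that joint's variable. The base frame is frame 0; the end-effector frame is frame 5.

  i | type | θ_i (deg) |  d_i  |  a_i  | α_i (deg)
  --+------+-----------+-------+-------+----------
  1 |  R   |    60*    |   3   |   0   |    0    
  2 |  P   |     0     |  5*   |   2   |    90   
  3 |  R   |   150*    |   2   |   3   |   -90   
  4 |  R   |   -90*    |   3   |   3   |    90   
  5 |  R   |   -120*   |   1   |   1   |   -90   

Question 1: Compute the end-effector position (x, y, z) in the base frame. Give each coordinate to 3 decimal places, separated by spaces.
3.498 -2.942 7.152

after link 1: o_1 = (0.0000, 0.0000, 3.0000)
after link 2: o_2 = (1.0000, 1.7321, 8.0000)
after link 3: o_3 = (1.4330, -1.5179, 9.5000)
after link 4: o_4 = (3.2811, -4.3170, 6.9019)
after link 5: o_5 = (3.4976, -2.9420, 7.1519)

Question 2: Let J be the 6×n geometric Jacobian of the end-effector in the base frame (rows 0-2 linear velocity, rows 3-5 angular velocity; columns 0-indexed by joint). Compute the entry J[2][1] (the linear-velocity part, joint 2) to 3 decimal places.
1.000

prismatic axis z_1 = (0.0000,0.0000,1.0000)
J_v[:, 1] = z_1; J_ω[:, 1] = (0,0,0)
entry J[2][1] = 1.0000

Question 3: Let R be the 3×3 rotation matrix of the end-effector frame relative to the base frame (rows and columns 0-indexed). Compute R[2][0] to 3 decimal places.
0.750

End-effector x-axis (col 0 of R) = (-0.2165,0.6250,0.7500)
R[2][0] = 0.7500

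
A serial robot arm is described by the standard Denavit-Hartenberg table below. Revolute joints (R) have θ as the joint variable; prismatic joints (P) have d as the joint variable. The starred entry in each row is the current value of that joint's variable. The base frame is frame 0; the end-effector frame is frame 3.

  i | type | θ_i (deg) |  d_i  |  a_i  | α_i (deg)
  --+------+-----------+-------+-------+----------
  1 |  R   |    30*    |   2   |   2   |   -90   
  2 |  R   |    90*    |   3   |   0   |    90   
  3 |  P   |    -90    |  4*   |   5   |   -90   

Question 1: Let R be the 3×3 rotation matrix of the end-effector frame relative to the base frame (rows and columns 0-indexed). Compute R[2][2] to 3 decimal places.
End-effector z-axis (col 2 of R) = (0.0000,0.0000,-1.0000)
R[2][2] = -1.0000

-1.000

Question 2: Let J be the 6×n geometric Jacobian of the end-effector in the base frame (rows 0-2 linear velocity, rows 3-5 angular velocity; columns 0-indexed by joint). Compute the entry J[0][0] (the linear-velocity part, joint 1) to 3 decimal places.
axis z_0 = ẑ; lever o_n−o_0 = (6.1962,1.2679,2.0000)
cross product → J_v[:, 0] = (-1.2679,6.1962,0.0000)
J_ω[:, 0] = z_0
entry J[0][0] = -1.2679

-1.268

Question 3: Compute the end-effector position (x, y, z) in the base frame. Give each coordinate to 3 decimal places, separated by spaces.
after link 1: o_1 = (1.7321, 1.0000, 2.0000)
after link 2: o_2 = (0.2321, 3.5981, 2.0000)
after link 3: o_3 = (6.1962, 1.2679, 2.0000)

6.196 1.268 2.000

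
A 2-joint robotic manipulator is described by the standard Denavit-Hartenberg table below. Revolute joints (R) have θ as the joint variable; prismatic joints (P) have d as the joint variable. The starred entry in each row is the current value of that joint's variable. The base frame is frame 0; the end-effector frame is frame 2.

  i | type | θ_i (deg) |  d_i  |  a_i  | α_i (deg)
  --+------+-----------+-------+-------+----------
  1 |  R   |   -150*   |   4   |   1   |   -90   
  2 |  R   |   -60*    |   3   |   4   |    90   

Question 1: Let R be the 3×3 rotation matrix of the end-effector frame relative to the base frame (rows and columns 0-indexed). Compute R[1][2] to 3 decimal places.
0.433

End-effector z-axis (col 2 of R) = (0.7500,0.4330,0.5000)
R[1][2] = 0.4330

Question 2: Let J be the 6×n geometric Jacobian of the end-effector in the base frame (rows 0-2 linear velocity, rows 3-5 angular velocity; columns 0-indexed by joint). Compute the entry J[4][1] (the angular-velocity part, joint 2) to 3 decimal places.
axis z_1 = (0.5000,-0.8660,0.0000); lever o_n−o_1 = (-0.2321,-3.5981,3.4641)
cross product → J_v[:, 1] = (-3.0000,-1.7321,-2.0000)
J_ω[:, 1] = z_1
entry J[4][1] = -0.8660

-0.866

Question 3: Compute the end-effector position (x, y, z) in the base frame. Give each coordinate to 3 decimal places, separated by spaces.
after link 1: o_1 = (-0.8660, -0.5000, 4.0000)
after link 2: o_2 = (-1.0981, -4.0981, 7.4641)

-1.098 -4.098 7.464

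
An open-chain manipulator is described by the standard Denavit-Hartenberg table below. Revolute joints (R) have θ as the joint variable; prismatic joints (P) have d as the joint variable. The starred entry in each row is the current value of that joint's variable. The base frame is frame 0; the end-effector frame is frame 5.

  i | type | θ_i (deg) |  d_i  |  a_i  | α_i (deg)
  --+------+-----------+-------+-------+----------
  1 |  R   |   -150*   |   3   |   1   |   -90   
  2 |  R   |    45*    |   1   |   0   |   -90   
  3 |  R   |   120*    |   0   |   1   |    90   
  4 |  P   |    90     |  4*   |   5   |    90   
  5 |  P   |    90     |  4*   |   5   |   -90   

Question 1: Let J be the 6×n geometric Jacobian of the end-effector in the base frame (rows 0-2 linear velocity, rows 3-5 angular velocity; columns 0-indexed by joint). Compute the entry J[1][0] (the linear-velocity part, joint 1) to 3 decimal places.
axis z_0 = ẑ; lever o_n−o_0 = (-4.9613,6.1771,-4.2791)
cross product → J_v[:, 0] = (-6.1771,-4.9613,0.0000)
J_ω[:, 0] = z_0
entry J[1][0] = -4.9613

-4.961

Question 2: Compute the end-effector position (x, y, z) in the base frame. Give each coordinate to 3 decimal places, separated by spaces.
-4.961 6.177 -4.279

after link 1: o_1 = (-0.8660, -0.5000, 3.0000)
after link 2: o_2 = (-0.3660, -1.3660, 3.0000)
after link 3: o_3 = (-0.4929, -0.4392, 3.3536)
after link 4: o_4 = (-0.5523, 1.8358, -2.6315)
after link 5: o_5 = (-4.9613, 6.1771, -4.2791)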